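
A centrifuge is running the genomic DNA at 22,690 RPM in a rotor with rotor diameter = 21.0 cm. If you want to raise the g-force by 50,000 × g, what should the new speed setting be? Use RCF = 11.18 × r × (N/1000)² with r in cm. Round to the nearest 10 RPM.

≈ 30670 RPM

r = 21.0 / 2 = 10.5 cm
Current RCF = 11.18 × 10.5 × (22.69)² = 11.18 × 10.5 × 514.8361 ≈ 60,436.6 × g
Target RCF = 60,436.6 + 50,000 = 110,436.6 × g
(N/1000)² = 110,436.6 / 117.39 = 940.7667
N = 1000 × √940.7667 ≈ 30,671.9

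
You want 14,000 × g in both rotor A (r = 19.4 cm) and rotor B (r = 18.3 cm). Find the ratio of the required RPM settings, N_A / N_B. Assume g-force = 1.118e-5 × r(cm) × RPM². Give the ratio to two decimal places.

At fixed RCF, N ∝ 1/√r, so N_A/N_B = √(r_B/r_A) = √(18.3/19.4) = √0.943299 = 0.9712.

0.97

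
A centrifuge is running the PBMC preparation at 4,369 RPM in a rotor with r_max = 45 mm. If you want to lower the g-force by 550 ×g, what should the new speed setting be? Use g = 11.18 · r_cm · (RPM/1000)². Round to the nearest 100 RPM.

r = 45 mm = 4.5 cm
Current RCF = 11.18 × 4.5 × (4.369)² = 11.18 × 4.5 × 19.088161 ≈ 960.3 × g
Target RCF = 960.3 − 550 = 410.3 × g
(N/1000)² = 410.3 / 50.31 = 8.155436
N = 1000 × √8.155436 ≈ 2,855.8

2900 RPM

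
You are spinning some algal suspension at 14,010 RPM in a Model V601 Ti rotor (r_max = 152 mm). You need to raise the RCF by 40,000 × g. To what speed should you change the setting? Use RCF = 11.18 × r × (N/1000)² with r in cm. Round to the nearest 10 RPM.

r = 152 mm = 15.2 cm
Current RCF = 11.18 × 15.2 × (14.01)² = 11.18 × 15.2 × 196.2801 ≈ 33,355.1 × g
Target RCF = 33,355.1 + 40,000 = 73,355.1 × g
(N/1000)² = 73,355.1 / 169.936 = 431.6631
N = 1000 × √431.6631 ≈ 20,776.5

20780 RPM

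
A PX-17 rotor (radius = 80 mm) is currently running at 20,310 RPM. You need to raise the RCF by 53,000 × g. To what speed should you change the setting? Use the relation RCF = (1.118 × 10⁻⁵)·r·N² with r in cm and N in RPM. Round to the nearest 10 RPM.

r = 80 mm = 8.0 cm
Current RCF = 1.118 × 10⁻⁵ × 8 × (20310)² = 1.118 × 10⁻⁵ × 8 × 412,496,100 ≈ 36,893.7 × g
Target RCF = 36,893.7 + 53,000 = 89,893.7 × g
N² = 89,893.7 / (8.944 × 10⁻⁵) = 1,005,072,674
N ≈ √1,005,072,674 ≈ 31,702.9

31700 RPM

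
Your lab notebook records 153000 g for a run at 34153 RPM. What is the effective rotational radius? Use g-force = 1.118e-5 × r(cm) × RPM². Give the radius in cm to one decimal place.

r ≈ 11.7 cm

153000 = 1.118 × 10⁻⁵ × r × (34153)²
r = 153000 / (1.118 × 10⁻⁵ × 1,166,427,409) = 153000 / 13040.66 ≈ 11.733 cm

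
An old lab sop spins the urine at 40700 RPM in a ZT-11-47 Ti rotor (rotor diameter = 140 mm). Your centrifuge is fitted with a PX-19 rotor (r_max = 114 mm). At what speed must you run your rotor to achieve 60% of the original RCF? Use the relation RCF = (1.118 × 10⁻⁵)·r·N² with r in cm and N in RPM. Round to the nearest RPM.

24704 RPM

Original rotor: r = 140 mm / 2 = 70 mm = 7 cm
RCF_original = 1.118 × 10⁻⁵ × 7 × (40700)² = 1.118 × 10⁻⁵ × 7 × 1,656,490,000 ≈ 129,636.9 × g
Target RCF = 0.6 × 129,636.9 ≈ 77,782.1 × g
Your rotor: r = 114 mm = 11.4 cm
77,782.1 = 1.118 × 10⁻⁵ × 11.4 × N²
N² = 77,782.1 / (12.7452 × 10⁻⁵) = 610,285,441
N ≈ √610,285,441 ≈ 24,704.0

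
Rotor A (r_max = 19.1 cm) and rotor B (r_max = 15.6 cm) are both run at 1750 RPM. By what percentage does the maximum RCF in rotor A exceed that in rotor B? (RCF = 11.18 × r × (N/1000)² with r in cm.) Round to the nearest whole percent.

22%

At equal RPM, RCF scales linearly with r: ratio = 19.1 / 15.6 = 1.2244.
So rotor A delivers 22.4% more g-force.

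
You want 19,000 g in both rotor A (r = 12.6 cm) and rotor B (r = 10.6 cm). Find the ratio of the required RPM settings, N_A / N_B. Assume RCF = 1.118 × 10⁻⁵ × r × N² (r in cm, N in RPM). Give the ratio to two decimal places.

0.92

At fixed RCF, N ∝ 1/√r, so N_A/N_B = √(r_B/r_A) = √(10.6/12.6) = √0.841270 = 0.9172.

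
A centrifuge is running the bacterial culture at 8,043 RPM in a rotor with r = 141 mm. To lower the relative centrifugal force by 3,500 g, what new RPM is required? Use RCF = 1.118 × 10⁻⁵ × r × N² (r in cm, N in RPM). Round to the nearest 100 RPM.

r = 141 mm = 14.1 cm
Current RCF = 1.118 × 10⁻⁵ × 14.1 × (8043)² = 1.118 × 10⁻⁵ × 14.1 × 64,689,849 ≈ 10,197.6 × g
Target RCF = 10,197.6 − 3,500 = 6,697.6 × g
N² = 6,697.6 / (15.7638 × 10⁻⁵) = 42,487,218
N ≈ √42,487,218 ≈ 6,518.2

≈ 6500 RPM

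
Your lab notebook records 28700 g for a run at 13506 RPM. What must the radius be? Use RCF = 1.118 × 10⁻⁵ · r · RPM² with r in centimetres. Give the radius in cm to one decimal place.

28700 = 1.118 × 10⁻⁵ × r × (13506)²
r = 28700 / (1.118 × 10⁻⁵ × 182,412,036) = 28700 / 2039.367 ≈ 14.073 cm

14.1 cm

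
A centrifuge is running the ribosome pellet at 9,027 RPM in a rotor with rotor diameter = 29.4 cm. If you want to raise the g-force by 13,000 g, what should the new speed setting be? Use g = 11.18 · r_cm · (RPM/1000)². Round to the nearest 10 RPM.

r = 29.4 / 2 = 14.7 cm
Current RCF = 11.18 × 14.7 × (9.027)² = 11.18 × 14.7 × 81.486729 ≈ 13,392 × g
Target RCF = 13,392 + 13,000 = 26,392 × g
(N/1000)² = 26,392 / 164.346 = 160.588
N = 1000 × √160.588 ≈ 12,672.3

12670 RPM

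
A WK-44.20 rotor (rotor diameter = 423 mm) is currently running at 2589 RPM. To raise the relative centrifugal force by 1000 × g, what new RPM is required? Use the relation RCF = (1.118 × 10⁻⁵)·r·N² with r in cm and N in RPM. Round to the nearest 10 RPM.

3310 RPM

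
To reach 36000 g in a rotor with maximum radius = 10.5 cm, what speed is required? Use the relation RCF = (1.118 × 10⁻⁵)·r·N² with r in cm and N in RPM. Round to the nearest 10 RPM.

≈ 17510 RPM

36,000 = 1.118 × 10⁻⁵ × 10.5 × N²
N² = 36,000 / (11.739 × 10⁻⁵) = 306,670,074
N ≈ √306,670,074 ≈ 17,512.0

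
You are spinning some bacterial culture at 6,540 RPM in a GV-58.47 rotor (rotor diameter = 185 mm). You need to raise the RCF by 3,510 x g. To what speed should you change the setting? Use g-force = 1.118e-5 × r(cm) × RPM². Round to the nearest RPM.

N₂ ≈ 8759 RPM

r = 185 mm / 2 = 92.5 mm = 9.25 cm
Current RCF = 1.118 × 10⁻⁵ × 9.25 × (6540)² = 1.118 × 10⁻⁵ × 9.25 × 42,771,600 ≈ 4,423.2 × g
Target RCF = 4,423.2 + 3,510 = 7,933.2 × g
N² = 7,933.2 / (10.3415 × 10⁻⁵) = 76,712,276
N ≈ √76,712,276 ≈ 8,758.6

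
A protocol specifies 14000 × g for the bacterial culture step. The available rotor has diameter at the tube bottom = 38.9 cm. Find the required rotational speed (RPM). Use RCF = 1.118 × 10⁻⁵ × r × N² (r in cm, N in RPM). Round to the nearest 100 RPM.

r = 38.9 / 2 = 19.45 cm
14,000 = 1.118 × 10⁻⁵ × 19.45 × N²
N² = 14,000 / (21.7451 × 10⁻⁵) = 64,382,321
N ≈ √64,382,321 ≈ 8,023.9

N ≈ 8000 RPM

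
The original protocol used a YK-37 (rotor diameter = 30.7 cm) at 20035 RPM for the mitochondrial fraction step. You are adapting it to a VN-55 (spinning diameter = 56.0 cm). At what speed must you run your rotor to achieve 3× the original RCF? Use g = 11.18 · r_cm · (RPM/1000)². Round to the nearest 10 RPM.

25690 RPM

Original rotor: r = 30.7 / 2 = 15.35 cm
RCF_original = 11.18 × 15.35 × (20.035)² = 11.18 × 15.35 × 401.401225 ≈ 68,885.7 × g
Target RCF = 3 × 68,885.7 ≈ 206,657.1 × g
Your rotor: r = 56.0 / 2 = 28 cm
206,657.1 = 11.18 × 28 × (N/1000)²
(N/1000)² = 206,657.1 / 313.04 = 660.162
N = 1000 × √660.162 ≈ 25,693.6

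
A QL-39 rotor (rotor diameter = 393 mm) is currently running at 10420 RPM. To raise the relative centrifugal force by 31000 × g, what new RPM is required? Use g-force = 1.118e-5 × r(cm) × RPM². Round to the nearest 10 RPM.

≈ 15800 RPM

r = 393 mm / 2 = 196.5 mm = 19.65 cm
Current RCF = 1.118 × 10⁻⁵ × 19.65 × (10420)² = 1.118 × 10⁻⁵ × 19.65 × 108,576,400 ≈ 23,852.8 × g
Target RCF = 23,852.8 + 31,000 = 54,852.8 × g
N² = 54,852.8 / (21.9687 × 10⁻⁵) = 249,686,144
N ≈ √249,686,144 ≈ 15,801.5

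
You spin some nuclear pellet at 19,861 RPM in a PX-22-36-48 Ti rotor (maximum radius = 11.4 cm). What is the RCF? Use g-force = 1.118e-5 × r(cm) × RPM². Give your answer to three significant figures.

RCF = 1.118 × 10⁻⁵ × r × N²
RCF = 1.118 × 10⁻⁵ × 11.4 × (19861)² = 1.118 × 10⁻⁵ × 11.4 × 394,459,321 ≈ 50,274.6 × g

≈ 50300 g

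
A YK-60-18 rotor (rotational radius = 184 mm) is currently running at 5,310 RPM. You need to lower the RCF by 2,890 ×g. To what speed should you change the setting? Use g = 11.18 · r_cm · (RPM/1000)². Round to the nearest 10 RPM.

N₂ ≈ 3760 RPM

r = 184 mm = 18.4 cm
Current RCF = 11.18 × 18.4 × (5.31)² = 11.18 × 18.4 × 28.1961 ≈ 5,800.3 × g
Target RCF = 5,800.3 − 2,890 = 2,910.3 × g
(N/1000)² = 2,910.3 / 205.712 = 14.14745
N = 1000 × √14.14745 ≈ 3,761.3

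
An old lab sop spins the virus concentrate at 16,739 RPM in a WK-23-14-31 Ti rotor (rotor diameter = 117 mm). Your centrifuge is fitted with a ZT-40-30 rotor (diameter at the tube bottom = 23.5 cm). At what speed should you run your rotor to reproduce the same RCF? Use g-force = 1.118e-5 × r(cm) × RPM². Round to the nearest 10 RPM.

Original rotor: r = 117 mm / 2 = 58.5 mm = 5.85 cm
RCF = 1.118 × 10⁻⁵ × r × N²
RCF_original = 1.118 × 10⁻⁵ × 5.85 × (16739)² = 1.118 × 10⁻⁵ × 5.85 × 280,194,121 ≈ 18,325.5 × g
Your rotor: r = 23.5 / 2 = 11.75 cm
18,325.5 = 1.118 × 10⁻⁵ × 11.75 × N²
N² = 18,325.5 / (13.1365 × 10⁻⁵) = 139,500,628
N ≈ √139,500,628 ≈ 11,811.0

≈ 11810 RPM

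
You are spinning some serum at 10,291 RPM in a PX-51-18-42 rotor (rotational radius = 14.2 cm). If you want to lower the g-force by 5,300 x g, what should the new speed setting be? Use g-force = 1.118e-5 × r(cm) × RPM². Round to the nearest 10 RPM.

Current RCF = 1.118 × 10⁻⁵ × 14.2 × (10291)² = 1.118 × 10⁻⁵ × 14.2 × 105,904,681 ≈ 16,813 × g
Target RCF = 16,813 − 5,300 = 11,513 × g
N² = 11,513 / (15.8756 × 10⁻⁵) = 72,520,094
N ≈ √72,520,094 ≈ 8,515.9

N₂ ≈ 8520 RPM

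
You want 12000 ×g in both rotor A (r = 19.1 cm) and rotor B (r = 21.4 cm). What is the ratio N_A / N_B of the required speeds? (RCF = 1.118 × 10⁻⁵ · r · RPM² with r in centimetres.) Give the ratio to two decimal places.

At fixed RCF, N ∝ 1/√r, so N_A/N_B = √(r_B/r_A) = √(21.4/19.1) = √1.120419 = 1.0585.

1.06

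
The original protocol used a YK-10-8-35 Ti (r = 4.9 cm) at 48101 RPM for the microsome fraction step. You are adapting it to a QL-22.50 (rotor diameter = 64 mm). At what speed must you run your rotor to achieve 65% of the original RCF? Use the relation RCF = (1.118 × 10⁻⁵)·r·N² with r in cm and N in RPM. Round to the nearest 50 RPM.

≈ 48000 RPM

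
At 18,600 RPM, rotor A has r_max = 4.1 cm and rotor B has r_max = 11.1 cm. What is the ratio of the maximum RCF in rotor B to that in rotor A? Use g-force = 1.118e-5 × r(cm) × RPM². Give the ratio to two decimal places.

At fixed N, RCF ∝ r, so RCF_B/RCF_A = r_B/r_A = 11.1 / 4.1 = 2.7073.

2.71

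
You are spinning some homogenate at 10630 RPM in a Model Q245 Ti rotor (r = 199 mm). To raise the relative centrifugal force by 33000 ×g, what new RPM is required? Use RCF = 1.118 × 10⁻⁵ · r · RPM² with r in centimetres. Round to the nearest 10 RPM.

N₂ ≈ 16170 RPM

r = 199 mm = 19.9 cm
Current RCF = 1.118 × 10⁻⁵ × 19.9 × (10630)² = 1.118 × 10⁻⁵ × 19.9 × 112,996,900 ≈ 25,139.8 × g
Target RCF = 25,139.8 + 33,000 = 58,139.8 × g
N² = 58,139.8 / (22.2482 × 10⁻⁵) = 261,323,613
N ≈ √261,323,613 ≈ 16,165.5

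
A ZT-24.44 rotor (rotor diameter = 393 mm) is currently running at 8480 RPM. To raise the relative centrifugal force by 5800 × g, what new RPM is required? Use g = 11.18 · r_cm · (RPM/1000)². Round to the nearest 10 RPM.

N₂ ≈ 9920 RPM

r = 393 mm / 2 = 196.5 mm = 19.65 cm
Current RCF = 11.18 × 19.65 × (8.48)² = 11.18 × 19.65 × 71.9104 ≈ 15,797.8 × g
Target RCF = 15,797.8 + 5,800 = 21,597.8 × g
(N/1000)² = 21,597.8 / 219.687 = 98.31169
N = 1000 × √98.31169 ≈ 9,915.2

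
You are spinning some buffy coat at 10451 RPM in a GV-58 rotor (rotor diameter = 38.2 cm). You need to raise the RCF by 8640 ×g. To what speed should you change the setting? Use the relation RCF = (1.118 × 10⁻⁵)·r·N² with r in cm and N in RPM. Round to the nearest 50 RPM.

r = 38.2 / 2 = 19.1 cm
Current RCF = 1.118 × 10⁻⁵ × 19.1 × (10451)² = 1.118 × 10⁻⁵ × 19.1 × 109,223,401 ≈ 23,323.3 × g
Target RCF = 23,323.3 + 8,640 = 31,963.3 × g
N² = 31,963.3 / (21.3538 × 10⁻⁵) = 149,684,365
N ≈ √149,684,365 ≈ 12,234.6

N₂ ≈ 12250 RPM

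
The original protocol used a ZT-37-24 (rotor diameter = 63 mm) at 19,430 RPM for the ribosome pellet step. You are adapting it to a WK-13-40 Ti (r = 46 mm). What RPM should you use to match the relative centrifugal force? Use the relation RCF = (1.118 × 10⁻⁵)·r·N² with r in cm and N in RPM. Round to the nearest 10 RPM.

Original rotor: r = 63 mm / 2 = 31.5 mm = 3.15 cm
RCF_original = 1.118 × 10⁻⁵ × 3.15 × (19430)² = 1.118 × 10⁻⁵ × 3.15 × 377,524,900 ≈ 13,295.3 × g
Your rotor: r = 46 mm = 4.6 cm
13,295.3 = 1.118 × 10⁻⁵ × 4.6 × N²
N² = 13,295.3 / (5.1428 × 10⁻⁵) = 258,522,595
N ≈ √258,522,595 ≈ 16,078.6

16080 RPM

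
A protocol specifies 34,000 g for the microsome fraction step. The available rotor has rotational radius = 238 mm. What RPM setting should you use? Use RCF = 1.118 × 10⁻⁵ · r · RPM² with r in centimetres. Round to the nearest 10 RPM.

r = 238 mm = 23.8 cm
34,000 = 1.118 × 10⁻⁵ × 23.8 × N²
N² = 34,000 / (26.6084 × 10⁻⁵) = 127,779,198
N ≈ √127,779,198 ≈ 11,303.9

≈ 11300 RPM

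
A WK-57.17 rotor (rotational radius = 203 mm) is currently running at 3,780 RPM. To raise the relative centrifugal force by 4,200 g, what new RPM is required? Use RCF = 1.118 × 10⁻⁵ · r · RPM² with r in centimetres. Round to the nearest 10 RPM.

r = 203 mm = 20.3 cm
Current RCF = 1.118 × 10⁻⁵ × 20.3 × (3780)² = 1.118 × 10⁻⁵ × 20.3 × 14,288,400 ≈ 3,242.8 × g
Target RCF = 3,242.8 + 4,200 = 7,442.8 × g
N² = 7,442.8 / (22.6954 × 10⁻⁵) = 32,794,311
N ≈ √32,794,311 ≈ 5,726.6

5730 RPM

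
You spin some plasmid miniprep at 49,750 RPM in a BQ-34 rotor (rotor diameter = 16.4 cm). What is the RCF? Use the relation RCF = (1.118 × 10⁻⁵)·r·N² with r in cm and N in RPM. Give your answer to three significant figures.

r = 16.4 / 2 = 8.2 cm
RCF = 1.118 × 10⁻⁵ × r × N²
RCF = 1.118 × 10⁻⁵ × 8.2 × (49750)² = 1.118 × 10⁻⁵ × 8.2 × 2,475,062,500 ≈ 226,903.8 × g

227000 x g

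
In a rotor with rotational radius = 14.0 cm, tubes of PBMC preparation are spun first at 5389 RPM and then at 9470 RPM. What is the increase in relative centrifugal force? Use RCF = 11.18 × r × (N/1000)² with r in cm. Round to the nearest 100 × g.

9500 ×g

RCF₁ = 11.18 × 14 × (5.389)² = 11.18 × 14 × 29.041321 ≈ 4,545.5 × g
RCF₂ = 11.18 × 14 × (9.47)² = 11.18 × 14 × 89.6809 ≈ 14,036.9 × g
Increase = 14,036.9 − 4,545.5 = 9,491.4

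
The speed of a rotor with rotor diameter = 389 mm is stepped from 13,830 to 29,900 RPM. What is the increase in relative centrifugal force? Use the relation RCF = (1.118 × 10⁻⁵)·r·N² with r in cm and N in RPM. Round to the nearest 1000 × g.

≈ 153000 ×g

r = 389 mm / 2 = 194.5 mm = 19.45 cm
RCF₁ = 1.118 × 10⁻⁵ × 19.45 × (13830)² = 1.118 × 10⁻⁵ × 19.45 × 191,268,900 ≈ 41,591.6 × g
RCF₂ = 1.118 × 10⁻⁵ × 19.45 × (29900)² = 1.118 × 10⁻⁵ × 19.45 × 894,010,000 ≈ 194,403.4 × g
Increase = 194,403.4 − 41,591.6 = 152,811.8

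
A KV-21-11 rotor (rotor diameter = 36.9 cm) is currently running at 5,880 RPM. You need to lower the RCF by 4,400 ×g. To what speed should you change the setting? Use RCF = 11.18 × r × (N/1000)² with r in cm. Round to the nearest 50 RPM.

r = 36.9 / 2 = 18.45 cm
Current RCF = 11.18 × 18.45 × (5.88)² = 11.18 × 18.45 × 34.5744 ≈ 7,131.7 × g
Target RCF = 7,131.7 − 4,400 = 2,731.7 × g
(N/1000)² = 2,731.7 / 206.271 = 13.24326
N = 1000 × √13.24326 ≈ 3,639.1

N₂ ≈ 3650 RPM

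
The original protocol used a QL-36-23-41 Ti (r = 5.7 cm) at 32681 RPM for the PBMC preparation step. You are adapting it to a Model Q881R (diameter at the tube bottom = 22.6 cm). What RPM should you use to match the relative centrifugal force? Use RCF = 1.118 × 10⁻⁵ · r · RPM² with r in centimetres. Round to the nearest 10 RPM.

≈ 23210 RPM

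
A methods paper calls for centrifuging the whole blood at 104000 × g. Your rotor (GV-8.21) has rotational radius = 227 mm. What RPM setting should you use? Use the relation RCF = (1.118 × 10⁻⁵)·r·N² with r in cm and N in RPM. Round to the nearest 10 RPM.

20240 RPM

r = 227 mm = 22.7 cm
104,000 = 1.118 × 10⁻⁵ × 22.7 × N²
N² = 104,000 / (25.3786 × 10⁻⁵) = 409,794,078
N ≈ √409,794,078 ≈ 20,243.4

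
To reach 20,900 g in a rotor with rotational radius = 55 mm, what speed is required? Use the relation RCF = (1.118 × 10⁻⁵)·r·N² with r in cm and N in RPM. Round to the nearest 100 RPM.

18400 RPM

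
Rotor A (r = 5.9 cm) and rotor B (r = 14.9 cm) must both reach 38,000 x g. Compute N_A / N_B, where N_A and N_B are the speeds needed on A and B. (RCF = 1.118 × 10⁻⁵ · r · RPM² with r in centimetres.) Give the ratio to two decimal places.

At fixed RCF, N ∝ 1/√r, so N_A/N_B = √(r_B/r_A) = √(14.9/5.9) = √2.525424 = 1.5892.

1.59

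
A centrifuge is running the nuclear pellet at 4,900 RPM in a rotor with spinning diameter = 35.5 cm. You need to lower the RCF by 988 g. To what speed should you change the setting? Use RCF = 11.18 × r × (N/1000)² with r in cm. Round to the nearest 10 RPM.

≈ 4360 RPM

r = 35.5 / 2 = 17.75 cm
Current RCF = 11.18 × 17.75 × (4.9)² = 11.18 × 17.75 × 24.01 ≈ 4,764.7 × g
Target RCF = 4,764.7 − 988 = 3,776.7 × g
(N/1000)² = 3,776.7 / 198.445 = 19.03147
N = 1000 × √19.03147 ≈ 4,362.5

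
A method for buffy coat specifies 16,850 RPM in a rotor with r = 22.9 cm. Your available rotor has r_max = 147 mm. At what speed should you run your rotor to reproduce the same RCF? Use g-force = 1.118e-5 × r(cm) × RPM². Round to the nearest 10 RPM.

RCF_original = 1.118 × 10⁻⁵ × 22.9 × (16850)² = 1.118 × 10⁻⁵ × 22.9 × 283,922,500 ≈ 72,690.4 × g
Your rotor: r = 147 mm = 14.7 cm
72,690.4 = 1.118 × 10⁻⁵ × 14.7 × N²
N² = 72,690.4 / (16.4346 × 10⁻⁵) = 442,300,999
N ≈ √442,300,999 ≈ 21,031.0

21030 RPM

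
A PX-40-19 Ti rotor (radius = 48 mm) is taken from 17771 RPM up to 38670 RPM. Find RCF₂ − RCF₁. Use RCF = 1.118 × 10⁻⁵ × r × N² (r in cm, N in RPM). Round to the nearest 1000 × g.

r = 48 mm = 4.8 cm
RCF₁ = 1.118 × 10⁻⁵ × 4.8 × (17771)² = 1.118 × 10⁻⁵ × 4.8 × 315,808,441 ≈ 16,947.5 × g
RCF₂ = 1.118 × 10⁻⁵ × 4.8 × (38670)² = 1.118 × 10⁻⁵ × 4.8 × 1,495,368,900 ≈ 80,247.5 × g
Increase = 80,247.5 − 16,947.5 = 63,300

≈ 63000 x g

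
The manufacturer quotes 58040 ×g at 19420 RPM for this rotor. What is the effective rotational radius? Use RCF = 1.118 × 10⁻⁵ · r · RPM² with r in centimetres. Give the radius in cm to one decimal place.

r ≈ 13.8 cm

58040 = 1.118 × 10⁻⁵ × r × (19420)²
r = 58040 / (1.118 × 10⁻⁵ × 377,136,400) = 58040 / 4216.385 ≈ 13.765 cm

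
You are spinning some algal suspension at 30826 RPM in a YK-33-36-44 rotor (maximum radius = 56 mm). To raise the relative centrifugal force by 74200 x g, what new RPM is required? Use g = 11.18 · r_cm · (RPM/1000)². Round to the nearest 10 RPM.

≈ 46210 RPM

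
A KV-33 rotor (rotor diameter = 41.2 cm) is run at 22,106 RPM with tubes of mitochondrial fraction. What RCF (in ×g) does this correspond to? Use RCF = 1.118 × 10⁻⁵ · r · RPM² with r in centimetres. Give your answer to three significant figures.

113000 ×g

r = 41.2 / 2 = 20.6 cm
RCF = 1.118 × 10⁻⁵ × 20.6 × (22106)² = 1.118 × 10⁻⁵ × 20.6 × 488,675,236 ≈ 112,545.8 × g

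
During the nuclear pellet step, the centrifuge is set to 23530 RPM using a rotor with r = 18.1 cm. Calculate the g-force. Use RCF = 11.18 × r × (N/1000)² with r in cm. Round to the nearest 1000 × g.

112000 × g

RCF = 11.18 × r × (N/1000)²
RCF = 11.18 × 18.1 × (23.53)² = 11.18 × 18.1 × 553.6609 ≈ 112,037.7 × g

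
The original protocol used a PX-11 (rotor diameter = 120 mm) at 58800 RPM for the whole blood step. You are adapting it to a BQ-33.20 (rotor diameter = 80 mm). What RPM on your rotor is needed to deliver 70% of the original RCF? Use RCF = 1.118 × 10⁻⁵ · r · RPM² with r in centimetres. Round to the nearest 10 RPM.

60250 RPM

Original rotor: r = 120 mm / 2 = 60 mm = 6 cm
RCF_original = 1.118 × 10⁻⁵ × 6 × (58800)² = 1.118 × 10⁻⁵ × 6 × 3,457,440,000 ≈ 231,925.1 × g
Target RCF = 0.7 × 231,925.1 ≈ 162,347.6 × g
Your rotor: r = 80 mm / 2 = 40 mm = 4 cm
162,347.6 = 1.118 × 10⁻⁵ × 4 × N²
N² = 162,347.6 / (4.472 × 10⁻⁵) = 3,630,313,059
N ≈ √3,630,313,059 ≈ 60,252.1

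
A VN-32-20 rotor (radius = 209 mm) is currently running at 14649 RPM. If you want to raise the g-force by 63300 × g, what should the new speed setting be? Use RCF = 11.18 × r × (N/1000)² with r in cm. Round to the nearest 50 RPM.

r = 209 mm = 20.9 cm
Current RCF = 11.18 × 20.9 × (14.649)² = 11.18 × 20.9 × 214.593201 ≈ 50,142.3 × g
Target RCF = 50,142.3 + 63,300 = 113,442.3 × g
(N/1000)² = 113,442.3 / 233.662 = 485.4974
N = 1000 × √485.4974 ≈ 22,034.0

22050 RPM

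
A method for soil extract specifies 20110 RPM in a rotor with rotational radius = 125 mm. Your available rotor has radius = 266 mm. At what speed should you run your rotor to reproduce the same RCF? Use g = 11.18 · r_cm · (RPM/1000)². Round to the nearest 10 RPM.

Original rotor: r = 125 mm = 12.5 cm
RCF_original = 11.18 × 12.5 × (20.11)² = 11.18 × 12.5 × 404.4121 ≈ 56,516.6 × g
Your rotor: r = 266 mm = 26.6 cm
56,516.6 = 11.18 × 26.6 × (N/1000)²
(N/1000)² = 56,516.6 / 297.388 = 190.0433
N = 1000 × √190.0433 ≈ 13,785.6

≈ 13790 RPM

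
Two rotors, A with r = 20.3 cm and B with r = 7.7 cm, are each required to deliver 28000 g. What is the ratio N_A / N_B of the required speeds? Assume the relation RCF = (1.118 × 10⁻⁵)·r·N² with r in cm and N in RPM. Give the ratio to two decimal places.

0.62

At fixed RCF, N ∝ 1/√r, so N_A/N_B = √(r_B/r_A) = √(7.7/20.3) = √0.379310 = 0.6159.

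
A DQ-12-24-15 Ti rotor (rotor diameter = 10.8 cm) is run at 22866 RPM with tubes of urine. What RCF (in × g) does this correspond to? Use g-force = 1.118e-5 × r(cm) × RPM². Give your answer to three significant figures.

RCF ≈ 31600 × g

r = 10.8 / 2 = 5.4 cm
RCF = 1.118 × 10⁻⁵ × 5.4 × (22866)² = 1.118 × 10⁻⁵ × 5.4 × 522,853,956 ≈ 31,565.7 × g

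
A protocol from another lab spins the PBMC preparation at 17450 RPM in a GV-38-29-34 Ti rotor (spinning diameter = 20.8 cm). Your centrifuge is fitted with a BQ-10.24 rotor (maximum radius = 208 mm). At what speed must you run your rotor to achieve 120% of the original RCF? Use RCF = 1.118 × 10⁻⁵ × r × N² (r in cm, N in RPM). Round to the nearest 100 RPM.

13500 RPM

Original rotor: r = 20.8 / 2 = 10.4 cm
RCF = 1.118 × 10⁻⁵ × r × N²
RCF_original = 1.118 × 10⁻⁵ × 10.4 × (17450)² = 1.118 × 10⁻⁵ × 10.4 × 304,502,500 ≈ 35,405.1 × g
Target RCF = 1.2 × 35,405.1 ≈ 42,486.1 × g
Your rotor: r = 208 mm = 20.8 cm
42,486.1 = 1.118 × 10⁻⁵ × 20.8 × N²
N² = 42,486.1 / (23.2544 × 10⁻⁵) = 182,701,338
N ≈ √182,701,338 ≈ 13,516.7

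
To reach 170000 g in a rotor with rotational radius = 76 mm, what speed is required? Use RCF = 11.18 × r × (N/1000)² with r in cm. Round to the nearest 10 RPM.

44730 RPM

r = 76 mm = 7.6 cm
RCF = 11.18 × r × (N/1000)²
170,000 = 11.18 × 7.6 × (N/1000)²
(N/1000)² = 170,000 / 84.968 = 2000.753
N = 1000 × √2000.753 ≈ 44,729.8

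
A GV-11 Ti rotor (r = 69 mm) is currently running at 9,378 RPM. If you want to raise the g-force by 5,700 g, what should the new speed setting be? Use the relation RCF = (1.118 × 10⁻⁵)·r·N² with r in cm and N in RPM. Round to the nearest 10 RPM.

r = 69 mm = 6.9 cm
Current RCF = 1.118 × 10⁻⁵ × 6.9 × (9378)² = 1.118 × 10⁻⁵ × 6.9 × 87,946,884 ≈ 6,784.4 × g
Target RCF = 6,784.4 + 5,700 = 12,484.4 × g
N² = 12,484.4 / (7.7142 × 10⁻⁵) = 161,836,613
N ≈ √161,836,613 ≈ 12,721.5

N₂ ≈ 12720 RPM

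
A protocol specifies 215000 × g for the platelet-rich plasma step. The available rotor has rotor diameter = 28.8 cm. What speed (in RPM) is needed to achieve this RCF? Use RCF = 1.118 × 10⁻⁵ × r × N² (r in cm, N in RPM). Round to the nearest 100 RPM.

r = 28.8 / 2 = 14.4 cm
RCF = 1.118 × 10⁻⁵ × r × N²
215,000 = 1.118 × 10⁻⁵ × 14.4 × N²
N² = 215,000 / (16.0992 × 10⁻⁵) = 1,335,470,085
N ≈ √1,335,470,085 ≈ 36,544.1

36500 RPM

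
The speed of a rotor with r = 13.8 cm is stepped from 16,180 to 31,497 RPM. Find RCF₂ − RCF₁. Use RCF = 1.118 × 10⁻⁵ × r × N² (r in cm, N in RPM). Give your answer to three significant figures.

≈ 113000 × g

RCF₁ = 1.118 × 10⁻⁵ × 13.8 × (16180)² = 1.118 × 10⁻⁵ × 13.8 × 261,792,400 ≈ 40,390.4 × g
RCF₂ = 1.118 × 10⁻⁵ × 13.8 × (31497)² = 1.118 × 10⁻⁵ × 13.8 × 992,061,009 ≈ 153,059.1 × g
Increase = 153,059.1 − 40,390.4 = 112,668.7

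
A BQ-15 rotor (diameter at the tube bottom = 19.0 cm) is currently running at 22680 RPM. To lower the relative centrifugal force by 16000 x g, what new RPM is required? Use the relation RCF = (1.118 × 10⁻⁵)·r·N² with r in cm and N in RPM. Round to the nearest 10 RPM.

N₂ ≈ 19070 RPM

r = 19.0 / 2 = 9.5 cm
Current RCF = 1.118 × 10⁻⁵ × 9.5 × (22680)² = 1.118 × 10⁻⁵ × 9.5 × 514,382,400 ≈ 54,632.6 × g
Target RCF = 54,632.6 − 16,000 = 38,632.6 × g
N² = 38,632.6 / (10.621 × 10⁻⁵) = 363,737,878
N ≈ √363,737,878 ≈ 19,071.9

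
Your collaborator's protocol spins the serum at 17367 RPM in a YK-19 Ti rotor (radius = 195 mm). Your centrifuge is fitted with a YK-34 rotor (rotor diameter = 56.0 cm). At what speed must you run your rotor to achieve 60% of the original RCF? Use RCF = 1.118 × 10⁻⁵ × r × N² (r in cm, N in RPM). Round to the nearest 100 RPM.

≈ 11200 RPM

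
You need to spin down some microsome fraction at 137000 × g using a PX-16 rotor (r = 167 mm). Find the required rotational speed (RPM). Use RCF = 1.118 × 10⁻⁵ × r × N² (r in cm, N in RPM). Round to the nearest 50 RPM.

≈ 27100 RPM

r = 167 mm = 16.7 cm
RCF = 1.118 × 10⁻⁵ × r × N²
137,000 = 1.118 × 10⁻⁵ × 16.7 × N²
N² = 137,000 / (18.6706 × 10⁻⁵) = 733,773,955
N ≈ √733,773,955 ≈ 27,088.3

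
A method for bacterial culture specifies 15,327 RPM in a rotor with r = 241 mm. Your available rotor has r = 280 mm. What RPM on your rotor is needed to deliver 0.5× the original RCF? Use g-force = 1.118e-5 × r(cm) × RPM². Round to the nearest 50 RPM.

10050 RPM

Original rotor: r = 241 mm = 24.1 cm
RCF_original = 1.118 × 10⁻⁵ × 24.1 × (15327)² = 1.118 × 10⁻⁵ × 24.1 × 234,916,929 ≈ 63,295.5 × g
Target RCF = 0.5 × 63,295.5 ≈ 31,647.8 × g
Your rotor: r = 280 mm = 28.0 cm
31,647.8 = 1.118 × 10⁻⁵ × 28 × N²
N² = 31,647.8 / (31.304 × 10⁻⁵) = 101,098,262
N ≈ √101,098,262 ≈ 10,054.8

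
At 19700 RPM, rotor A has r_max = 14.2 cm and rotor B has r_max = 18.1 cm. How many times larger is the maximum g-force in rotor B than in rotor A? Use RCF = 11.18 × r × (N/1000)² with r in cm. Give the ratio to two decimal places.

1.27

At fixed N, RCF ∝ r, so RCF_B/RCF_A = r_B/r_A = 18.1 / 14.2 = 1.2746.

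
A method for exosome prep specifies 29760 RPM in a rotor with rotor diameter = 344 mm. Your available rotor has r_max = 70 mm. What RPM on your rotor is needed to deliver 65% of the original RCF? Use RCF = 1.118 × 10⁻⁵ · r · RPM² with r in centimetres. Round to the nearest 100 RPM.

≈ 37600 RPM

Original rotor: r = 344 mm / 2 = 172 mm = 17.2 cm
RCF_original = 1.118 × 10⁻⁵ × 17.2 × (29760)² = 1.118 × 10⁻⁵ × 17.2 × 885,657,600 ≈ 170,308.4 × g
Target RCF = 0.65 × 170,308.4 ≈ 110,700.5 × g
Your rotor: r = 70 mm = 7.0 cm
110,700.5 = 1.118 × 10⁻⁵ × 7 × N²
N² = 110,700.5 / (7.826 × 10⁻⁵) = 1,414,522,106
N ≈ √1,414,522,106 ≈ 37,610.1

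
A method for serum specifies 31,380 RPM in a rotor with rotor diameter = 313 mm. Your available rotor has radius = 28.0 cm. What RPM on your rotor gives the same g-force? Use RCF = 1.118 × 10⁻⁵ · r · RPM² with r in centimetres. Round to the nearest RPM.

Original rotor: r = 313 mm / 2 = 156.5 mm = 15.65 cm
RCF = 1.118 × 10⁻⁵ × r × N²
RCF_original = 1.118 × 10⁻⁵ × 15.65 × (31380)² = 1.118 × 10⁻⁵ × 15.65 × 984,704,400 ≈ 172,290.8 × g
172,290.8 = 1.118 × 10⁻⁵ × 28 × N²
N² = 172,290.8 / (31.304 × 10⁻⁵) = 550,379,504
N ≈ √550,379,504 ≈ 23,460.2

23460 RPM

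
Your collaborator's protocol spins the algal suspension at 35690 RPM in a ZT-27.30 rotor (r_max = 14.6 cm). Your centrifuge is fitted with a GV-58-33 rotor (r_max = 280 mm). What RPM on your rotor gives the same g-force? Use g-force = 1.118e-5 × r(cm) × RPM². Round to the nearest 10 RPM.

RCF = 1.118 × 10⁻⁵ × r × N²
RCF_original = 1.118 × 10⁻⁵ × 14.6 × (35690)² = 1.118 × 10⁻⁵ × 14.6 × 1,273,776,100 ≈ 207,915.9 × g
Your rotor: r = 280 mm = 28.0 cm
207,915.9 = 1.118 × 10⁻⁵ × 28 × N²
N² = 207,915.9 / (31.304 × 10⁻⁵) = 664,183,171
N ≈ √664,183,171 ≈ 25,771.8

25770 RPM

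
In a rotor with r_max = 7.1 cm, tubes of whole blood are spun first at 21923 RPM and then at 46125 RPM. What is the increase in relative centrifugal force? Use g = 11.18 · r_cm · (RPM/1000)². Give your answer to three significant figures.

RCF₁ = 11.18 × 7.1 × (21.923)² = 11.18 × 7.1 × 480.617929 ≈ 38,150.5 × g
RCF₂ = 11.18 × 7.1 × (46.125)² = 11.18 × 7.1 × 2,127.515625 ≈ 168,877.9 × g
Increase = 168,877.9 − 38,150.5 = 130,727.4

131000 g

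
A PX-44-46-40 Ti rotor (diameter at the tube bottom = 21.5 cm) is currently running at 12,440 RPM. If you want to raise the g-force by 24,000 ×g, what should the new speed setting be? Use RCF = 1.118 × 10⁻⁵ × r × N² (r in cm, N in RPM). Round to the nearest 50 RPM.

r = 21.5 / 2 = 10.75 cm
Current RCF = 1.118 × 10⁻⁵ × 10.75 × (12440)² = 1.118 × 10⁻⁵ × 10.75 × 154,753,600 ≈ 18,599.1 × g
Target RCF = 18,599.1 + 24,000 = 42,599.1 × g
N² = 42,599.1 / (12.0185 × 10⁻⁵) = 354,446,062
N ≈ √354,446,062 ≈ 18,826.7

≈ 18850 RPM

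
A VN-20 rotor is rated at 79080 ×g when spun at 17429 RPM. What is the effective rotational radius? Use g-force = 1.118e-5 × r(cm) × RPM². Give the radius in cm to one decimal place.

≈ 23.3 cm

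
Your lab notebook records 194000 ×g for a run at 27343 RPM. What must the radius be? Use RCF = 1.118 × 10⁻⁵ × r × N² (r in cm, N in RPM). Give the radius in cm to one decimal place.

RCF = 1.118 × 10⁻⁵ × r × N²
194000 = 1.118 × 10⁻⁵ × r × (27343)²
r = 194000 / (1.118 × 10⁻⁵ × 747,639,649) = 194000 / 8358.611 ≈ 23.210 cm

≈ 23.2 cm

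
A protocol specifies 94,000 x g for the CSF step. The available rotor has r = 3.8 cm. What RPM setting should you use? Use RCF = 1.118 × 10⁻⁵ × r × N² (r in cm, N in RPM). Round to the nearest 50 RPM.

47050 RPM

94,000 = 1.118 × 10⁻⁵ × 3.8 × N²
N² = 94,000 / (4.2484 × 10⁻⁵) = 2,212,597,684
N ≈ √2,212,597,684 ≈ 47,038.3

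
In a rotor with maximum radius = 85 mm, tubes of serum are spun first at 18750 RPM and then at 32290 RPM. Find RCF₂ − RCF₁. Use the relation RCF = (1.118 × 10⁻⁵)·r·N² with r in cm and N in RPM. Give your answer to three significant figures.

65700 × g

r = 85 mm = 8.5 cm
RCF₁ = 1.118 × 10⁻⁵ × 8.5 × (18750)² = 1.118 × 10⁻⁵ × 8.5 × 351,562,500 ≈ 33,409 × g
RCF₂ = 1.118 × 10⁻⁵ × 8.5 × (32290)² = 1.118 × 10⁻⁵ × 8.5 × 1,042,644,100 ≈ 99,082.5 × g
Increase = 99,082.5 − 33,409 = 65,673.5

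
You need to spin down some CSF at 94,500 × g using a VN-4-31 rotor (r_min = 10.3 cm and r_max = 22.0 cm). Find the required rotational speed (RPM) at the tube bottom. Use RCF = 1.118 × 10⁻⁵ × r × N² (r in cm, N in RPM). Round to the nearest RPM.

≈ 19601 RPM

Use r_max = 22.0 cm.
94,500 = 1.118 × 10⁻⁵ × 22 × N²
N² = 94,500 / (24.596 × 10⁻⁵) = 384,208,814
N ≈ √384,208,814 ≈ 19,601.2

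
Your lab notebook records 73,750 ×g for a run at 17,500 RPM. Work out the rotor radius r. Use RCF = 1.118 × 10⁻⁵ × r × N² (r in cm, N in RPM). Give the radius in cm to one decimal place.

21.5 cm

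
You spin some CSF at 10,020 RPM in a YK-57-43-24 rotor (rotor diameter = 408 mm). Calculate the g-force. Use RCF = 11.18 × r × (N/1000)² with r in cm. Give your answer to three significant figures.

≈ 22900 g

r = 408 mm / 2 = 204 mm = 20.4 cm
RCF = 11.18 × r × (N/1000)²
RCF = 11.18 × 20.4 × (10.02)² = 11.18 × 20.4 × 100.4004 ≈ 22,898.5 × g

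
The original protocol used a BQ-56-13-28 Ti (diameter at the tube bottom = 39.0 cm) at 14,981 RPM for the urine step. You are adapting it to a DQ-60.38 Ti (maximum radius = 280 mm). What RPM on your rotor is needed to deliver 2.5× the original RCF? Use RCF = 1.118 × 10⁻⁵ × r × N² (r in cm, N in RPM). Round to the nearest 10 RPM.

Original rotor: r = 39.0 / 2 = 19.5 cm
RCF_original = 1.118 × 10⁻⁵ × 19.5 × (14981)² = 1.118 × 10⁻⁵ × 19.5 × 224,430,361 ≈ 48,928.1 × g
Target RCF = 2.5 × 48,928.1 ≈ 122,320.2 × g
Your rotor: r = 280 mm = 28.0 cm
122,320.2 = 1.118 × 10⁻⁵ × 28 × N²
N² = 122,320.2 / (31.304 × 10⁻⁵) = 390,749,425
N ≈ √390,749,425 ≈ 19,767.4

19770 RPM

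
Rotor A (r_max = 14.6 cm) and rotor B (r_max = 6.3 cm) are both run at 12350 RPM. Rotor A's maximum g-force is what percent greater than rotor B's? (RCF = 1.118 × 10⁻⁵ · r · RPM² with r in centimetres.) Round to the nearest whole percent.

At equal RPM, RCF scales linearly with r: ratio = 14.6 / 6.3 = 2.3175.
So rotor A delivers 131.7% more g-force.

132%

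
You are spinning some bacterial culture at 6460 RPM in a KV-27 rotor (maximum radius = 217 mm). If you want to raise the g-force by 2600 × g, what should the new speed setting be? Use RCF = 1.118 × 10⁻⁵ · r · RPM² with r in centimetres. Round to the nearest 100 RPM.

r = 217 mm = 21.7 cm
Current RCF = 1.118 × 10⁻⁵ × 21.7 × (6460)² = 1.118 × 10⁻⁵ × 21.7 × 41,731,600 ≈ 10,124.3 × g
Target RCF = 10,124.3 + 2,600 = 12,724.3 × g
N² = 12,724.3 / (24.2606 × 10⁻⁵) = 52,448,414
N ≈ √52,448,414 ≈ 7,242.1

7200 RPM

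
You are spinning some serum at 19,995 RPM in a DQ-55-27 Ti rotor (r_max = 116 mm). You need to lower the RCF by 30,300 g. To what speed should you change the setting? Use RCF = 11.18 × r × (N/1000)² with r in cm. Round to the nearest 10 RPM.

r = 116 mm = 11.6 cm
Current RCF = 11.18 × 11.6 × (19.995)² = 11.18 × 11.6 × 399.800025 ≈ 51,849.3 × g
Target RCF = 51,849.3 − 30,300 = 21,549.3 × g
(N/1000)² = 21,549.3 / 129.688 = 166.1626
N = 1000 × √166.1626 ≈ 12,890.4

≈ 12890 RPM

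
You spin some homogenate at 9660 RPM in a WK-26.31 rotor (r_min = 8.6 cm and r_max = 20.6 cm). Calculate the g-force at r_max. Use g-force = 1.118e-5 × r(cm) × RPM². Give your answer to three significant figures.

Use r_max = 20.6 cm.
RCF = 1.118 × 10⁻⁵ × r × N²
RCF = 1.118 × 10⁻⁵ × 20.6 × (9660)² = 1.118 × 10⁻⁵ × 20.6 × 93,315,600 ≈ 21,491.3 × g

≈ 21500 x g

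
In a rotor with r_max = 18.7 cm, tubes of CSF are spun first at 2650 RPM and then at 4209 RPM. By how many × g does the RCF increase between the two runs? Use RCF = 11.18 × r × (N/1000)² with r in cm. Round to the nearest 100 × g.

2200 × g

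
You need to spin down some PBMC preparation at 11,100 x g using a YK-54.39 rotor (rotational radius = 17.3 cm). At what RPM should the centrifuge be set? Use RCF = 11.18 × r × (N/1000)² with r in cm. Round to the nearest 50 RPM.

7600 RPM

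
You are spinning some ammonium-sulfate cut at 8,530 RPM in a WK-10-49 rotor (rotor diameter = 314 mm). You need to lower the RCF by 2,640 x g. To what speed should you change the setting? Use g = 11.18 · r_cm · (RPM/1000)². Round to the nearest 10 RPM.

7600 RPM

r = 314 mm / 2 = 157 mm = 15.7 cm
Current RCF = 11.18 × 15.7 × (8.53)² = 11.18 × 15.7 × 72.7609 ≈ 12,771.4 × g
Target RCF = 12,771.4 − 2,640 = 10,131.4 × g
(N/1000)² = 10,131.4 / 175.526 = 57.72022
N = 1000 × √57.72022 ≈ 7,597.4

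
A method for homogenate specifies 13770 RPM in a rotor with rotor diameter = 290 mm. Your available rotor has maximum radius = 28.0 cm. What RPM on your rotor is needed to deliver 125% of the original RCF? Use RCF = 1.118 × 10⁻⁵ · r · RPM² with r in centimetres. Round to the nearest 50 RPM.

≈ 11100 RPM

Original rotor: r = 290 mm / 2 = 145 mm = 14.5 cm
RCF = 1.118 × 10⁻⁵ × r × N²
RCF_original = 1.118 × 10⁻⁵ × 14.5 × (13770)² = 1.118 × 10⁻⁵ × 14.5 × 189,612,900 ≈ 30,738.1 × g
Target RCF = 1.25 × 30,738.1 ≈ 38,422.6 × g
38,422.6 = 1.118 × 10⁻⁵ × 28 × N²
N² = 38,422.6 / (31.304 × 10⁻⁵) = 122,740,225
N ≈ √122,740,225 ≈ 11,078.8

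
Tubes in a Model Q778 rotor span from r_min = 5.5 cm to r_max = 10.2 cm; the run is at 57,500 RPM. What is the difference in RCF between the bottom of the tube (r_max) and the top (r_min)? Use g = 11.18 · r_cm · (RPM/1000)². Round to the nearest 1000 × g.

RCF_max = 11.18 × 10.2 × (57.5)² = 11.18 × 10.2 × 3,306.25 ≈ 377,031.5 × g
RCF_min = 11.18 × 5.5 × (57.5)² = 11.18 × 5.5 × 3,306.25 ≈ 203,301.3 × g
ΔRCF = 377,031.5 − 203,301.3 = 173,730.2

174000 x g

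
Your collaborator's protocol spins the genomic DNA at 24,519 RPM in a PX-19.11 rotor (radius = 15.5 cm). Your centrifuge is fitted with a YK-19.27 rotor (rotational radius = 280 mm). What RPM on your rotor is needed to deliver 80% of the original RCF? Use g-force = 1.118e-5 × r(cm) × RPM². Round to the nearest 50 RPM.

16300 RPM

RCF_original = 1.118 × 10⁻⁵ × 15.5 × (24519)² = 1.118 × 10⁻⁵ × 15.5 × 601,181,361 ≈ 104,178.7 × g
Target RCF = 0.8 × 104,178.7 ≈ 83,343 × g
Your rotor: r = 280 mm = 28.0 cm
83,343 = 1.118 × 10⁻⁵ × 28 × N²
N² = 83,343 / (31.304 × 10⁻⁵) = 266,237,542
N ≈ √266,237,542 ≈ 16,316.8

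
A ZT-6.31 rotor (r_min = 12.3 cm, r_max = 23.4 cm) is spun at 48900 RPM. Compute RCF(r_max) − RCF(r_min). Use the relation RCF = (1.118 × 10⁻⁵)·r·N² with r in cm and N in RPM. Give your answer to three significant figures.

297000 x g

ΔRCF = 1.118 × 10⁻⁵ × (r_max − r_min) × N² = 1.118 × 10⁻⁵ × 11.1 × 2,391,210,000 ≈ 296,744.4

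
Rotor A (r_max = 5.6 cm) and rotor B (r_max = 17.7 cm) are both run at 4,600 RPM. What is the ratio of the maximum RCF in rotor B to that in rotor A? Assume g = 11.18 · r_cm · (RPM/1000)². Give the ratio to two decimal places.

At fixed N, RCF ∝ r, so RCF_B/RCF_A = r_B/r_A = 17.7 / 5.6 = 3.1607.

3.16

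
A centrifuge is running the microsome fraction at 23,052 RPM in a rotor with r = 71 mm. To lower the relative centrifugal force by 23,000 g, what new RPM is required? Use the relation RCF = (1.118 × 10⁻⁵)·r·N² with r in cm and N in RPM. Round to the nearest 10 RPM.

r = 71 mm = 7.1 cm
Current RCF = 1.118 × 10⁻⁵ × 7.1 × (23052)² = 1.118 × 10⁻⁵ × 7.1 × 531,394,704 ≈ 42,181 × g
Target RCF = 42,181 − 23,000 = 19,181 × g
N² = 19,181 / (7.9378 × 10⁻⁵) = 241,641,261
N ≈ √241,641,261 ≈ 15,544.8

N₂ ≈ 15540 RPM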